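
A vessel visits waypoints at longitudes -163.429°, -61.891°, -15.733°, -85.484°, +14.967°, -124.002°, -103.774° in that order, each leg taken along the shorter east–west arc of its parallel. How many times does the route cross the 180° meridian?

Leg 1: -163.429° → -61.891°, shortest Δλ = 101.538° (east) — does not cross 180°.
Leg 2: -61.891° → -15.733°, shortest Δλ = 46.158° (east) — does not cross 180°.
Leg 3: -15.733° → -85.484°, shortest Δλ = -69.751° (west) — does not cross 180°.
Leg 4: -85.484° → +14.967°, shortest Δλ = 100.451° (east) — does not cross 180°.
Leg 5: +14.967° → -124.002°, shortest Δλ = -138.969° (west) — does not cross 180°.
Leg 6: -124.002° → -103.774°, shortest Δλ = 20.228° (east) — does not cross 180°.
Total crossings: 0.

0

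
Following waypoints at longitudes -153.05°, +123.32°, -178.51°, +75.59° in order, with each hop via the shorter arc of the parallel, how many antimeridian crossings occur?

Leg 1: -153.05° → +123.32°, shortest Δλ = -83.63° (west) — crosses 180°.
Leg 2: +123.32° → -178.51°, shortest Δλ = 58.17° (east) — crosses 180°.
Leg 3: -178.51° → +75.59°, shortest Δλ = -105.9° (west) — crosses 180°.
Total crossings: 3.

3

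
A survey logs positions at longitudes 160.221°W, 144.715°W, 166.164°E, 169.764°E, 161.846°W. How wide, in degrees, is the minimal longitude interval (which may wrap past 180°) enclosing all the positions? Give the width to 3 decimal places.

49.121°

Sort the longitudes: -161.846°, -160.221°, -144.715°, +166.164°, +169.764°.
Eastward gaps between consecutive values (wrapping around): 1.625°, 15.506°, 310.879°, 3.600°, 28.390°.
Largest gap = 310.879° ⇒ minimal covering band is its complement: 360° − 310.879° = 49.121°.
Band runs from +166.164° eastward to -144.715°, crossing the antimeridian.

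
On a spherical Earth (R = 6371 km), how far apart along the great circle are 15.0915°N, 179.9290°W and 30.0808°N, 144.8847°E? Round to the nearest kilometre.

3956 km

Δλ = 144.8847 − -179.9290 = 324.8137°; wrapped into (−180°, 180°]: -35.1863°.
Δφ = 30.0808 − 15.0915 = 14.9893°.
a = sin²(Δφ/2) + cos φ₁ · cos φ₂ · sin²(Δλ/2) = 0.093341.
c = 2·atan2(√a, √(1−a)) = 0.62096 rad → d = 6371·c ≈ 3956.16 km.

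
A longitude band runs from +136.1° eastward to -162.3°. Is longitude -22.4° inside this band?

Band width going east from +136.1° to -162.3°: ((-162.3 − 136.1) mod 360) = 61.6°.
Offset of -22.4° east of the west edge: ((-22.4 − 136.1) mod 360) = 201.5°.
201.5° > 61.6° ⇒ outside.

No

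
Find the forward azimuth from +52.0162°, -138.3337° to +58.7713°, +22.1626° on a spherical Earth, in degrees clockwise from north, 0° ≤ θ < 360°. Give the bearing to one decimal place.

Δλ = 22.1626 − -138.3337 = 160.4963°.
θ = atan2( sin Δλ · cos φ₂ , cos φ₁ · sin φ₂ − sin φ₁ · cos φ₂ · cos Δλ )
  = atan2(0.17310, 0.91146) = 10.753° → normalised to [0°, 360°): 10.753°.

10.8°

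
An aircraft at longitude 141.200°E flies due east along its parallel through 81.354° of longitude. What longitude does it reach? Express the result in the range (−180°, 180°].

Start at +141.200°; shift +81.354° → +222.554°.
+222.554° lies outside (−180°, 180°]; subtract 360° → -137.446°.

137.446°W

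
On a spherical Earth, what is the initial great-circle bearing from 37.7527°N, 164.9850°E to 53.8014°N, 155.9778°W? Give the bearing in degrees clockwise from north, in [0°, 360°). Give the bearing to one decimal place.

Δλ = -155.9778 − 164.9850 = -320.9628°; wrapped into (−180°, 180°]: 39.0372°.
θ = atan2( sin Δλ · cos φ₂ , cos φ₁ · sin φ₂ − sin φ₁ · cos φ₂ · cos Δλ )
  = atan2(0.37197, 0.35718) = 46.161° → normalised to [0°, 360°): 46.161°.

46.2°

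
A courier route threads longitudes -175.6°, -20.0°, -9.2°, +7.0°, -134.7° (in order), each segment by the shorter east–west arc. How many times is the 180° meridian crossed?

Leg 1: -175.6° → -20.0°, shortest Δλ = 155.6° (east) — does not cross 180°.
Leg 2: -20.0° → -9.2°, shortest Δλ = 10.8° (east) — does not cross 180°.
Leg 3: -9.2° → +7.0°, shortest Δλ = 16.2° (east) — does not cross 180°.
Leg 4: +7.0° → -134.7°, shortest Δλ = -141.7° (west) — does not cross 180°.
Total crossings: 0.

0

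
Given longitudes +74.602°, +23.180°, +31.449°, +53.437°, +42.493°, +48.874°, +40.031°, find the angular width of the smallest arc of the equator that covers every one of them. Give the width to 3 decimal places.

Sort the longitudes: +23.180°, +31.449°, +40.031°, +42.493°, +48.874°, +53.437°, +74.602°.
Eastward gaps between consecutive values (wrapping around): 8.269°, 8.582°, 2.462°, 6.381°, 4.563°, 21.165°, 308.578°.
Largest gap = 308.578° ⇒ minimal covering band is its complement: 360° − 308.578° = 51.422°.
Band runs from +23.180° eastward to +74.602°.

51.422°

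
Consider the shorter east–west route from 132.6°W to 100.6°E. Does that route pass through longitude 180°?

Yes

Naïve |100.6 − -132.6| = 233.2° > 180°, so the shorter arc goes the other way round — across 180°.
Signed shortest Δλ = ((100.6 − -132.6 + 180) mod 360) − 180 = -126.8°.
Going west by 126.8° from -132.6° passes through 180° before reaching +100.6°.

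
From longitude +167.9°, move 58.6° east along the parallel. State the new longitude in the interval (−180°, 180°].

-133.5°

Start at +167.9°; shift +58.6° → +226.5°.
+226.5° lies outside (−180°, 180°]; subtract 360° → -133.5°.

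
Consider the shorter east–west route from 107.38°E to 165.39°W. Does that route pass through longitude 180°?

Naïve |-165.39 − 107.38| = 272.77° > 180°, so the shorter arc goes the other way round — across 180°.
Signed shortest Δλ = ((-165.39 − 107.38 + 180) mod 360) − 180 = 87.23°.
Going east by 87.23° from +107.38° passes through 180° before reaching -165.39°.

Yes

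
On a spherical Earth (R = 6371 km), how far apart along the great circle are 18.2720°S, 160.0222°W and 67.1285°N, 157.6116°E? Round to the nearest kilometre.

Δλ = 157.6116 − -160.0222 = 317.6338°; wrapped into (−180°, 180°]: -42.3662°.
Δφ = 67.1285 − -18.2720 = 85.4005°.
a = sin²(Δφ/2) + cos φ₁ · cos φ₂ · sin²(Δλ/2) = 0.508095.
c = 2·atan2(√a, √(1−a)) = 1.58699 rad → d = 6371·c ≈ 10110.70 km.

10111 km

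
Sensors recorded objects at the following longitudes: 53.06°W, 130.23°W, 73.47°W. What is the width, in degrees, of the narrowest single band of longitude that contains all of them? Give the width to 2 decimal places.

77.17°

Sort the longitudes: -130.23°, -73.47°, -53.06°.
Eastward gaps between consecutive values (wrapping around): 56.76°, 20.41°, 282.83°.
Largest gap = 282.83° ⇒ minimal covering band is its complement: 360° − 282.83° = 77.17°.
Band runs from -130.23° eastward to -53.06°.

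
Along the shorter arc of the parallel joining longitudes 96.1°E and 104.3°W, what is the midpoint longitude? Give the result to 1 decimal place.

175.9°E

Signed shortest Δλ from +96.1° to -104.3° is +159.6°.
Midpoint longitude = +96.1° + (+159.6°)/2 = +96.1° + 79.8° = +175.9°.
(The naïve average (+96.1 + -104.3)/2 = -4.1° is on the wrong side of the globe.)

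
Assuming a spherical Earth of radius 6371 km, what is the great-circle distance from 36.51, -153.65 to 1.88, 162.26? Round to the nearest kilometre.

5936 km

Δλ = 162.26 − -153.65 = 315.91°; wrapped into (−180°, 180°]: -44.09°.
Δφ = 1.88 − 36.51 = -34.63°.
a = sin²(Δφ/2) + cos φ₁ · cos φ₂ · sin²(Δλ/2) = 0.201749.
c = 2·atan2(√a, √(1−a)) = 0.93166 rad → d = 6371·c ≈ 5935.61 km.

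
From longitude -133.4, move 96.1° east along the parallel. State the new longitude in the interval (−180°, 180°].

Start at -133.4°; shift +96.1° → -37.3°.
-37.3° already lies in (−180°, 180°].

-37.3°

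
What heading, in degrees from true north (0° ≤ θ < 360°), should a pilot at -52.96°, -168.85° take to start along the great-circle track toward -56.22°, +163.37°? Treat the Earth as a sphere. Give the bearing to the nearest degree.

247°

Δλ = 163.37 − -168.85 = 332.22°; wrapped into (−180°, 180°]: -27.78°.
θ = atan2( sin Δλ · cos φ₂ , cos φ₁ · sin φ₂ − sin φ₁ · cos φ₂ · cos Δλ )
  = atan2(-0.25914, -0.10802) = -112.628° → normalised to [0°, 360°): 247.372°.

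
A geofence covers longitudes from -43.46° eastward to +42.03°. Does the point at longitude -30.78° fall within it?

Yes

Band width going east from -43.46° to +42.03°: ((42.03 − -43.46) mod 360) = 85.49°.
Offset of -30.78° east of the west edge: ((-30.78 − -43.46) mod 360) = 12.68°.
12.68° ≤ 85.49° ⇒ inside.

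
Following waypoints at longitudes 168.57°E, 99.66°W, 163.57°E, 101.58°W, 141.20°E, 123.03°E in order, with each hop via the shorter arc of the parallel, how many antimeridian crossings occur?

Leg 1: +168.57° → -99.66°, shortest Δλ = 91.77° (east) — crosses 180°.
Leg 2: -99.66° → +163.57°, shortest Δλ = -96.77° (west) — crosses 180°.
Leg 3: +163.57° → -101.58°, shortest Δλ = 94.85° (east) — crosses 180°.
Leg 4: -101.58° → +141.20°, shortest Δλ = -117.22° (west) — crosses 180°.
Leg 5: +141.20° → +123.03°, shortest Δλ = -18.17° (west) — does not cross 180°.
Total crossings: 4.

4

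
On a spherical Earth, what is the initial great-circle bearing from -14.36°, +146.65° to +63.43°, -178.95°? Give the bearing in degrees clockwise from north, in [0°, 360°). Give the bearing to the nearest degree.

Δλ = -178.95 − 146.65 = -325.60°; wrapped into (−180°, 180°]: 34.40°.
θ = atan2( sin Δλ · cos φ₂ , cos φ₁ · sin φ₂ − sin φ₁ · cos φ₂ · cos Δλ )
  = atan2(0.25270, 0.95798) = 14.777° → normalised to [0°, 360°): 14.777°.

15°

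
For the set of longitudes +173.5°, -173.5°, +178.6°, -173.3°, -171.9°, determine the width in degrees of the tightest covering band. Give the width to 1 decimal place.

14.6°

Sort the longitudes: -173.5°, -173.3°, -171.9°, +173.5°, +178.6°.
Eastward gaps between consecutive values (wrapping around): 0.2°, 1.4°, 345.4°, 5.1°, 7.9°.
Largest gap = 345.4° ⇒ minimal covering band is its complement: 360° − 345.4° = 14.6°.
Band runs from +173.5° eastward to -171.9°, crossing the antimeridian.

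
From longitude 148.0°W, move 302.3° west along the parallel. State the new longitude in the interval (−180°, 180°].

Start at -148.0°; shift −302.3° → -450.3°.
-450.3° lies outside (−180°, 180°]; add 360° → -90.3°.

90.3°W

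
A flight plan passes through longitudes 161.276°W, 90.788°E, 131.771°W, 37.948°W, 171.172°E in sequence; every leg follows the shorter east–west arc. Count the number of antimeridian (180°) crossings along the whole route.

3

Leg 1: -161.276° → +90.788°, shortest Δλ = -107.936° (west) — crosses 180°.
Leg 2: +90.788° → -131.771°, shortest Δλ = 137.441° (east) — crosses 180°.
Leg 3: -131.771° → -37.948°, shortest Δλ = 93.823° (east) — does not cross 180°.
Leg 4: -37.948° → +171.172°, shortest Δλ = -150.88° (west) — crosses 180°.
Total crossings: 3.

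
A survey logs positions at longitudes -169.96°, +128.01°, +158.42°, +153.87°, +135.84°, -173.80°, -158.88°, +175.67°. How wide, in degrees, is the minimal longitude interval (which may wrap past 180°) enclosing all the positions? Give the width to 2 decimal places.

Sort the longitudes: -173.80°, -169.96°, -158.88°, +128.01°, +135.84°, +153.87°, +158.42°, +175.67°.
Eastward gaps between consecutive values (wrapping around): 3.84°, 11.08°, 286.89°, 7.83°, 18.03°, 4.55°, 17.25°, 10.53°.
Largest gap = 286.89° ⇒ minimal covering band is its complement: 360° − 286.89° = 73.11°.
Band runs from +128.01° eastward to -158.88°, crossing the antimeridian.

73.11°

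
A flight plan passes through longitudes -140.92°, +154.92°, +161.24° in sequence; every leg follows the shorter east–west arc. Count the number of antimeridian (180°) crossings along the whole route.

1

Leg 1: -140.92° → +154.92°, shortest Δλ = -64.16° (west) — crosses 180°.
Leg 2: +154.92° → +161.24°, shortest Δλ = 6.32° (east) — does not cross 180°.
Total crossings: 1.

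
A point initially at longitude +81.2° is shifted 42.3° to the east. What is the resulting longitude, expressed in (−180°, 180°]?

Start at +81.2°; shift +42.3° → +123.5°.
+123.5° already lies in (−180°, 180°].

+123.5°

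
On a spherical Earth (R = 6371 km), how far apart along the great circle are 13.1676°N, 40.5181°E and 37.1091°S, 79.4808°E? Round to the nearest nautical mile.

3735 nmi

Δλ = 79.4808 − 40.5181 = 38.9627°.
Δφ = -37.1091 − 13.1676 = -50.2767°.
a = sin²(Δφ/2) + cos φ₁ · cos φ₂ · sin²(Δλ/2) = 0.266826.
c = 2·atan2(√a, √(1−a)) = 1.08564 rad → d = 6371·c ≈ 6916.60 km ≈ 3734.67 nmi.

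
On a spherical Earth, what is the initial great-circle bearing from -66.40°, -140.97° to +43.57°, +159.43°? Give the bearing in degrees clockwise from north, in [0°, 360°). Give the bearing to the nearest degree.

314°

Δλ = 159.43 − -140.97 = 300.40°; wrapped into (−180°, 180°]: -59.60°.
θ = atan2( sin Δλ · cos φ₂ , cos φ₁ · sin φ₂ − sin φ₁ · cos φ₂ · cos Δλ )
  = atan2(-0.62492, 0.61191) = -45.603° → normalised to [0°, 360°): 314.397°.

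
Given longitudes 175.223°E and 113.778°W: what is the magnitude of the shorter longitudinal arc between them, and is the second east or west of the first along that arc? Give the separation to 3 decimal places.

Raw difference: -113.778 − 175.223 = -289.001°.
Normalise into (−180°, 180°]: -289.001° + 360° = 70.999°.
Positive ⇒ the second point lies to the east; separation 70.999°.

70.999° east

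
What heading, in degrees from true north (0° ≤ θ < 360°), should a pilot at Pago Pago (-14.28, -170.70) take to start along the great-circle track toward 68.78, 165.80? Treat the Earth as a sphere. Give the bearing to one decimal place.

351.7°

Δλ = 165.80 − -170.70 = 336.50°; wrapped into (−180°, 180°]: -23.50°.
θ = atan2( sin Δλ · cos φ₂ , cos φ₁ · sin φ₂ − sin φ₁ · cos φ₂ · cos Δλ )
  = atan2(-0.14433, 0.98527) = -8.334° → normalised to [0°, 360°): 351.666°.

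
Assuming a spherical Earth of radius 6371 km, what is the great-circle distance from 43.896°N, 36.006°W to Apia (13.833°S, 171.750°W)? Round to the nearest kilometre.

14659 km

Δλ = -171.750 − -36.006 = -135.744°.
Δφ = -13.833 − 43.896 = -57.729°.
a = sin²(Δφ/2) + cos φ₁ · cos φ₂ · sin²(Δλ/2) = 0.833460.
c = 2·atan2(√a, √(1−a)) = 2.30086 rad → d = 6371·c ≈ 14658.81 km.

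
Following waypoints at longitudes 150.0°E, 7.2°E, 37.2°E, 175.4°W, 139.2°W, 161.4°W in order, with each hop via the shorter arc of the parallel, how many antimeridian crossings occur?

Leg 1: +150.0° → +7.2°, shortest Δλ = -142.8° (west) — does not cross 180°.
Leg 2: +7.2° → +37.2°, shortest Δλ = 30.0° (east) — does not cross 180°.
Leg 3: +37.2° → -175.4°, shortest Δλ = 147.4° (east) — crosses 180°.
Leg 4: -175.4° → -139.2°, shortest Δλ = 36.2° (east) — does not cross 180°.
Leg 5: -139.2° → -161.4°, shortest Δλ = -22.2° (west) — does not cross 180°.
Total crossings: 1.

1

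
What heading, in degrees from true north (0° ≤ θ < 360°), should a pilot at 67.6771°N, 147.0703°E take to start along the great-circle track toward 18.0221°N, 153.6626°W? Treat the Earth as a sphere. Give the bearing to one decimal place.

Δλ = -153.6626 − 147.0703 = -300.7329°; wrapped into (−180°, 180°]: 59.2671°.
θ = atan2( sin Δλ · cos φ₂ , cos φ₁ · sin φ₂ − sin φ₁ · cos φ₂ · cos Δλ )
  = atan2(0.81739, -0.33203) = 112.108° → normalised to [0°, 360°): 112.108°.

112.1°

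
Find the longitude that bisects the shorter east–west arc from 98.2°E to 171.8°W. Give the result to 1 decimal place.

143.2°E

Signed shortest Δλ from +98.2° to -171.8° is +90.0°.
Midpoint longitude = +98.2° + (+90.0°)/2 = +98.2° + 45.0° = +143.2°.
(The naïve average (+98.2 + -171.8)/2 = -36.8° is on the wrong side of the globe.)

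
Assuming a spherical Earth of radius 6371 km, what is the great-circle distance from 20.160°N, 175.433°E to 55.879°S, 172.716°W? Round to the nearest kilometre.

Δλ = -172.716 − 175.433 = -348.149°; wrapped into (−180°, 180°]: 11.851°.
Δφ = -55.879 − 20.160 = -76.039°.
a = sin²(Δφ/2) + cos φ₁ · cos φ₂ · sin²(Δλ/2) = 0.384981.
c = 2·atan2(√a, √(1−a)) = 1.33868 rad → d = 6371·c ≈ 8528.73 km.

8529 km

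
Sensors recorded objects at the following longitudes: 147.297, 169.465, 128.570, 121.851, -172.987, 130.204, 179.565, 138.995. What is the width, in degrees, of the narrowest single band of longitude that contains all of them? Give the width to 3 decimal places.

Sort the longitudes: -172.987°, +121.851°, +128.570°, +130.204°, +138.995°, +147.297°, +169.465°, +179.565°.
Eastward gaps between consecutive values (wrapping around): 294.838°, 6.719°, 1.634°, 8.791°, 8.302°, 22.168°, 10.100°, 7.448°.
Largest gap = 294.838° ⇒ minimal covering band is its complement: 360° − 294.838° = 65.162°.
Band runs from +121.851° eastward to -172.987°, crossing the antimeridian.

65.162°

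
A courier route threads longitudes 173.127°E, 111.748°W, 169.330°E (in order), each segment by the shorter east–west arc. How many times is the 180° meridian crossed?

Leg 1: +173.127° → -111.748°, shortest Δλ = 75.125° (east) — crosses 180°.
Leg 2: -111.748° → +169.330°, shortest Δλ = -78.922° (west) — crosses 180°.
Total crossings: 2.

2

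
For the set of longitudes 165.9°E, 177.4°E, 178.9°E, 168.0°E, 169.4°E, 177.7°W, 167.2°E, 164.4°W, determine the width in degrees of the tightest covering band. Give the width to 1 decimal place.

Sort the longitudes: -177.7°, -164.4°, +165.9°, +167.2°, +168.0°, +169.4°, +177.4°, +178.9°.
Eastward gaps between consecutive values (wrapping around): 13.3°, 330.3°, 1.3°, 0.8°, 1.4°, 8.0°, 1.5°, 3.4°.
Largest gap = 330.3° ⇒ minimal covering band is its complement: 360° − 330.3° = 29.7°.
Band runs from +165.9° eastward to -164.4°, crossing the antimeridian.

29.7°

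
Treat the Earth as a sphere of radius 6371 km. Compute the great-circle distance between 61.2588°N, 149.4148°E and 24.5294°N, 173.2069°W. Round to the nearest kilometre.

4963 km

Δλ = -173.2069 − 149.4148 = -322.6217°; wrapped into (−180°, 180°]: 37.3783°.
Δφ = 24.5294 − 61.2588 = -36.7294°.
a = sin²(Δφ/2) + cos φ₁ · cos φ₂ · sin²(Δλ/2) = 0.144183.
c = 2·atan2(√a, √(1−a)) = 0.77897 rad → d = 6371·c ≈ 4962.84 km.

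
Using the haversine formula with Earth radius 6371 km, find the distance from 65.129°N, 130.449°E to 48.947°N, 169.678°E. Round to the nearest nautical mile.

Δλ = 169.678 − 130.449 = 39.229°.
Δφ = 48.947 − 65.129 = -16.182°.
a = sin²(Δφ/2) + cos φ₁ · cos φ₂ · sin²(Δλ/2) = 0.050936.
c = 2·atan2(√a, √(1−a)) = 0.45530 rad → d = 6371·c ≈ 2900.72 km ≈ 1566.26 nmi.

1566 nmi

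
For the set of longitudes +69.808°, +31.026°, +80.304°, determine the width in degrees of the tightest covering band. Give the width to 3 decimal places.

Sort the longitudes: +31.026°, +69.808°, +80.304°.
Eastward gaps between consecutive values (wrapping around): 38.782°, 10.496°, 310.722°.
Largest gap = 310.722° ⇒ minimal covering band is its complement: 360° − 310.722° = 49.278°.
Band runs from +31.026° eastward to +80.304°.

49.278°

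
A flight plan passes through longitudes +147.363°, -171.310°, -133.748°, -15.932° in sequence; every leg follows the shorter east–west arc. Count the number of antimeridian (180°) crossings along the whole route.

Leg 1: +147.363° → -171.310°, shortest Δλ = 41.327° (east) — crosses 180°.
Leg 2: -171.310° → -133.748°, shortest Δλ = 37.562° (east) — does not cross 180°.
Leg 3: -133.748° → -15.932°, shortest Δλ = 117.816° (east) — does not cross 180°.
Total crossings: 1.

1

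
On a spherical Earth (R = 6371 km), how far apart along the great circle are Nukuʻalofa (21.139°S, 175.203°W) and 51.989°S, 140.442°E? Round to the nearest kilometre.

5113 km

Δλ = 140.442 − -175.203 = 315.645°; wrapped into (−180°, 180°]: -44.355°.
Δφ = -51.989 − -21.139 = -30.850°.
a = sin²(Δφ/2) + cos φ₁ · cos φ₂ · sin²(Δλ/2) = 0.152586.
c = 2·atan2(√a, √(1−a)) = 0.80261 rad → d = 6371·c ≈ 5113.46 km.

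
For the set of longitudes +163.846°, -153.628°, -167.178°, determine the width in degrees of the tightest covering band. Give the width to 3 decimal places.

Sort the longitudes: -167.178°, -153.628°, +163.846°.
Eastward gaps between consecutive values (wrapping around): 13.550°, 317.474°, 28.976°.
Largest gap = 317.474° ⇒ minimal covering band is its complement: 360° − 317.474° = 42.526°.
Band runs from +163.846° eastward to -153.628°, crossing the antimeridian.

42.526°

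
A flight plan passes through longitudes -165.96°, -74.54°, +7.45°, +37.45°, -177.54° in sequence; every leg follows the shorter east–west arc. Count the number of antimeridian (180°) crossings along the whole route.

1

Leg 1: -165.96° → -74.54°, shortest Δλ = 91.42° (east) — does not cross 180°.
Leg 2: -74.54° → +7.45°, shortest Δλ = 81.99° (east) — does not cross 180°.
Leg 3: +7.45° → +37.45°, shortest Δλ = 30.0° (east) — does not cross 180°.
Leg 4: +37.45° → -177.54°, shortest Δλ = 145.01° (east) — crosses 180°.
Total crossings: 1.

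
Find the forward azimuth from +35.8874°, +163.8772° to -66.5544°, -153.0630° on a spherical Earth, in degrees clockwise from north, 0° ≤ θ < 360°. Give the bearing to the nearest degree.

163°

Δλ = -153.0630 − 163.8772 = -316.9402°; wrapped into (−180°, 180°]: 43.0598°.
θ = atan2( sin Δλ · cos φ₂ , cos φ₁ · sin φ₂ − sin φ₁ · cos φ₂ · cos Δλ )
  = atan2(0.27166, -0.91369) = 163.442° → normalised to [0°, 360°): 163.442°.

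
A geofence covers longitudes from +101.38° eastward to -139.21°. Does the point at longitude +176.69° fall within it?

Band width going east from +101.38° to -139.21°: ((-139.21 − 101.38) mod 360) = 119.41°.
Offset of +176.69° east of the west edge: ((176.69 − 101.38) mod 360) = 75.31°.
75.31° ≤ 119.41° ⇒ inside.

Yes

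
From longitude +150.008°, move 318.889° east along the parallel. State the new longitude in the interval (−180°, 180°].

Start at +150.008°; shift +318.889° → +468.897°.
+468.897° lies outside (−180°, 180°]; subtract 360° → +108.897°.

+108.897°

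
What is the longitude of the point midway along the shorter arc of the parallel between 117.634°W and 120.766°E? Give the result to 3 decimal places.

Signed shortest Δλ from -117.634° to +120.766° is -121.600°.
Midpoint longitude = -117.634° + (-121.600°)/2 = -117.634° − 60.800° = -178.434°.
(The naïve average (-117.634 + +120.766)/2 = 1.566° is on the wrong side of the globe.)

178.434°W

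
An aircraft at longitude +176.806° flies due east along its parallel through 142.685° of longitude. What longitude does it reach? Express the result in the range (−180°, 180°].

Start at +176.806°; shift +142.685° → +319.491°.
+319.491° lies outside (−180°, 180°]; subtract 360° → -40.509°.

-40.509°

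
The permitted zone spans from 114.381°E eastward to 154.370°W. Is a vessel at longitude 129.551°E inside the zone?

Yes

Band width going east from +114.381° to -154.370°: ((-154.370 − 114.381) mod 360) = 91.249°.
Offset of +129.551° east of the west edge: ((129.551 − 114.381) mod 360) = 15.170°.
15.170° ≤ 91.249° ⇒ inside.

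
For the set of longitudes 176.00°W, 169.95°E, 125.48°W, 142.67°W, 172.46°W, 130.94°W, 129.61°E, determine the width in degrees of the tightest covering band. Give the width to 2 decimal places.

Sort the longitudes: -176.00°, -172.46°, -142.67°, -130.94°, -125.48°, +129.61°, +169.95°.
Eastward gaps between consecutive values (wrapping around): 3.54°, 29.79°, 11.73°, 5.46°, 255.09°, 40.34°, 14.05°.
Largest gap = 255.09° ⇒ minimal covering band is its complement: 360° − 255.09° = 104.91°.
Band runs from +129.61° eastward to -125.48°, crossing the antimeridian.

104.91°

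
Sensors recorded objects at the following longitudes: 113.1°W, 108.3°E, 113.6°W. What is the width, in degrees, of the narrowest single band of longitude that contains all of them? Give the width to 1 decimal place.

Sort the longitudes: -113.6°, -113.1°, +108.3°.
Eastward gaps between consecutive values (wrapping around): 0.5°, 221.4°, 138.1°.
Largest gap = 221.4° ⇒ minimal covering band is its complement: 360° − 221.4° = 138.6°.
Band runs from +108.3° eastward to -113.1°, crossing the antimeridian.

138.6°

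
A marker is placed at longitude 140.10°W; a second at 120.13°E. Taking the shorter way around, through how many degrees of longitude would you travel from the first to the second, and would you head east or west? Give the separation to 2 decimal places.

Raw difference: 120.13 − -140.10 = 260.23°.
Normalise into (−180°, 180°]: 260.23° − 360° = -99.77°.
Negative ⇒ the second point lies to the west; separation 99.77°.

99.77° west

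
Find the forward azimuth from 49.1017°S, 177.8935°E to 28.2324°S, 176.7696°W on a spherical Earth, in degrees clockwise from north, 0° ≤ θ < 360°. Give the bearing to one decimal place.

13.1°

Δλ = -176.7696 − 177.8935 = -354.6631°; wrapped into (−180°, 180°]: 5.3369°.
θ = atan2( sin Δλ · cos φ₂ , cos φ₁ · sin φ₂ − sin φ₁ · cos φ₂ · cos Δλ )
  = atan2(0.08195, 0.35335) = 13.057° → normalised to [0°, 360°): 13.057°.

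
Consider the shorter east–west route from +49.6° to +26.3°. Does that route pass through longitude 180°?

No

Signed shortest Δλ = ((26.3 − 49.6 + 180) mod 360) − 180 = -23.3°.
Going west by 23.3° from +49.6° reaches +26.3° without touching 180°.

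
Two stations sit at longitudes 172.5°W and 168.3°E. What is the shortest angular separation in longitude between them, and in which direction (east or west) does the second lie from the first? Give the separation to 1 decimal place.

19.2° west

Raw difference: 168.3 − -172.5 = 340.8°.
Normalise into (−180°, 180°]: 340.8° − 360° = -19.2°.
Negative ⇒ the second point lies to the west; separation 19.2°.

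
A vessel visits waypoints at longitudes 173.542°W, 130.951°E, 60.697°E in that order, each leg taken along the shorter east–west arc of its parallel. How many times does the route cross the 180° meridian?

Leg 1: -173.542° → +130.951°, shortest Δλ = -55.507° (west) — crosses 180°.
Leg 2: +130.951° → +60.697°, shortest Δλ = -70.254° (west) — does not cross 180°.
Total crossings: 1.

1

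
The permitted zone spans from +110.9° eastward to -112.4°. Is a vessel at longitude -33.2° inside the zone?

Band width going east from +110.9° to -112.4°: ((-112.4 − 110.9) mod 360) = 136.7°.
Offset of -33.2° east of the west edge: ((-33.2 − 110.9) mod 360) = 215.9°.
215.9° > 136.7° ⇒ outside.

No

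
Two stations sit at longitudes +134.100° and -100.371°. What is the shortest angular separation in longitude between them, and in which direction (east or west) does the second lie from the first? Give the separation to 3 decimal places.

Raw difference: -100.371 − 134.100 = -234.471°.
Normalise into (−180°, 180°]: -234.471° + 360° = 125.529°.
Positive ⇒ the second point lies to the east; separation 125.529°.

125.529° east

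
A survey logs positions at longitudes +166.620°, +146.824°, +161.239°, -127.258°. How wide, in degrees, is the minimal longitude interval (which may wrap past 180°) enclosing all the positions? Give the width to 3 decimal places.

Sort the longitudes: -127.258°, +146.824°, +161.239°, +166.620°.
Eastward gaps between consecutive values (wrapping around): 274.082°, 14.415°, 5.381°, 66.122°.
Largest gap = 274.082° ⇒ minimal covering band is its complement: 360° − 274.082° = 85.918°.
Band runs from +146.824° eastward to -127.258°, crossing the antimeridian.

85.918°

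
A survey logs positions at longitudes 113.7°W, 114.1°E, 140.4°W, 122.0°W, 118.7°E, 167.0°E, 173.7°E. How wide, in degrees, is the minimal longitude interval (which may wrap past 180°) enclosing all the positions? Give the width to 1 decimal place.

132.2°

Sort the longitudes: -140.4°, -122.0°, -113.7°, +114.1°, +118.7°, +167.0°, +173.7°.
Eastward gaps between consecutive values (wrapping around): 18.4°, 8.3°, 227.8°, 4.6°, 48.3°, 6.7°, 45.9°.
Largest gap = 227.8° ⇒ minimal covering band is its complement: 360° − 227.8° = 132.2°.
Band runs from +114.1° eastward to -113.7°, crossing the antimeridian.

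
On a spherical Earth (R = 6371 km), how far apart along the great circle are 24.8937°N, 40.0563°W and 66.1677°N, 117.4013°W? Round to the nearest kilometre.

6924 km

Δλ = -117.4013 − -40.0563 = -77.3450°.
Δφ = 66.1677 − 24.8937 = 41.2740°.
a = sin²(Δφ/2) + cos φ₁ · cos φ₂ · sin²(Δλ/2) = 0.267330.
c = 2·atan2(√a, √(1−a)) = 1.08678 rad → d = 6371·c ≈ 6923.85 km.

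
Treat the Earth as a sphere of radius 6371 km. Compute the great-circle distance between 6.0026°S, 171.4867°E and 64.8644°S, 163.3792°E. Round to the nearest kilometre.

6577 km

Δλ = 163.3792 − 171.4867 = -8.1075°.
Δφ = -64.8644 − -6.0026 = -58.8618°.
a = sin²(Δφ/2) + cos φ₁ · cos φ₂ · sin²(Δλ/2) = 0.243559.
c = 2·atan2(√a, √(1−a)) = 1.03226 rad → d = 6371·c ≈ 6576.51 km.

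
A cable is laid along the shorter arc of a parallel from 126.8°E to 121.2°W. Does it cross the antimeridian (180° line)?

Yes

Naïve |-121.2 − 126.8| = 248.0° > 180°, so the shorter arc goes the other way round — across 180°.
Signed shortest Δλ = ((-121.2 − 126.8 + 180) mod 360) − 180 = 112.0°.
Going east by 112.0° from +126.8° passes through 180° before reaching -121.2°.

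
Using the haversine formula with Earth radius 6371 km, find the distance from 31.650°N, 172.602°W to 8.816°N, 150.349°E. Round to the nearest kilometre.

Δλ = 150.349 − -172.602 = 322.951°; wrapped into (−180°, 180°]: -37.049°.
Δφ = 8.816 − 31.650 = -22.834°.
a = sin²(Δφ/2) + cos φ₁ · cos φ₂ · sin²(Δλ/2) = 0.124095.
c = 2·atan2(√a, √(1−a)) = 0.71999 rad → d = 6371·c ≈ 4587.08 km.

4587 km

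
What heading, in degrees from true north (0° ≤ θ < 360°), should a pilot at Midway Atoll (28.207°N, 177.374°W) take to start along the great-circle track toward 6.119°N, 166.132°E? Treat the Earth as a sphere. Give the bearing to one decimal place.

218.4°

Δλ = 166.132 − -177.374 = 343.506°; wrapped into (−180°, 180°]: -16.494°.
θ = atan2( sin Δλ · cos φ₂ , cos φ₁ · sin φ₂ − sin φ₁ · cos φ₂ · cos Δλ )
  = atan2(-0.28230, -0.35669) = -141.641° → normalised to [0°, 360°): 218.359°.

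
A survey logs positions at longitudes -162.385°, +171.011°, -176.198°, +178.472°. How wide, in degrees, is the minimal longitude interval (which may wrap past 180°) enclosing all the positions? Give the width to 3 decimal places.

26.604°

Sort the longitudes: -176.198°, -162.385°, +171.011°, +178.472°.
Eastward gaps between consecutive values (wrapping around): 13.813°, 333.396°, 7.461°, 5.330°.
Largest gap = 333.396° ⇒ minimal covering band is its complement: 360° − 333.396° = 26.604°.
Band runs from +171.011° eastward to -162.385°, crossing the antimeridian.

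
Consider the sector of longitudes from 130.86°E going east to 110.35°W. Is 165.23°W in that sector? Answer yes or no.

Yes

Band width going east from +130.86° to -110.35°: ((-110.35 − 130.86) mod 360) = 118.79°.
Offset of -165.23° east of the west edge: ((-165.23 − 130.86) mod 360) = 63.91°.
63.91° ≤ 118.79° ⇒ inside.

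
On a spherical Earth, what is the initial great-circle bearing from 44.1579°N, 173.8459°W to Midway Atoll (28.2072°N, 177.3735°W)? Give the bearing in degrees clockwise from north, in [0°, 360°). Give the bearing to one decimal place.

191.2°

Δλ = -177.3735 − -173.8459 = -3.5276°.
θ = atan2( sin Δλ · cos φ₂ , cos φ₁ · sin φ₂ − sin φ₁ · cos φ₂ · cos Δλ )
  = atan2(-0.05422, -0.27365) = -168.792° → normalised to [0°, 360°): 191.208°.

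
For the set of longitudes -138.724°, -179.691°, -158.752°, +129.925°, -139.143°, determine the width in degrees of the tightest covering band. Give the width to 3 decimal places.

91.351°

Sort the longitudes: -179.691°, -158.752°, -139.143°, -138.724°, +129.925°.
Eastward gaps between consecutive values (wrapping around): 20.939°, 19.609°, 0.419°, 268.649°, 50.384°.
Largest gap = 268.649° ⇒ minimal covering band is its complement: 360° − 268.649° = 91.351°.
Band runs from +129.925° eastward to -138.724°, crossing the antimeridian.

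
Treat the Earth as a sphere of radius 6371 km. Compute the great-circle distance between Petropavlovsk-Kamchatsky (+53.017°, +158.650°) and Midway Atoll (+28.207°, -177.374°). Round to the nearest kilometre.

3387 km

Δλ = -177.374 − 158.650 = -336.024°; wrapped into (−180°, 180°]: 23.976°.
Δφ = 28.207 − 53.017 = -24.810°.
a = sin²(Δφ/2) + cos φ₁ · cos φ₂ · sin²(Δλ/2) = 0.069019.
c = 2·atan2(√a, √(1−a)) = 0.53167 rad → d = 6371·c ≈ 3387.27 km.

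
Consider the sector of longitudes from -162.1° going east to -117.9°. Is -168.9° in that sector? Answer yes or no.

Band width going east from -162.1° to -117.9°: ((-117.9 − -162.1) mod 360) = 44.2°.
Offset of -168.9° east of the west edge: ((-168.9 − -162.1) mod 360) = 353.2°.
353.2° > 44.2° ⇒ outside.

No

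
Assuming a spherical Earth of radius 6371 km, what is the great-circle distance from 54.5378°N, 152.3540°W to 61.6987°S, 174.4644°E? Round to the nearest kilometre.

Δλ = 174.4644 − -152.3540 = 326.8184°; wrapped into (−180°, 180°]: -33.1816°.
Δφ = -61.6987 − 54.5378 = -116.2365°.
a = sin²(Δφ/2) + cos φ₁ · cos φ₂ · sin²(Δλ/2) = 0.743464.
c = 2·atan2(√a, √(1−a)) = 2.07937 rad → d = 6371·c ≈ 13247.64 km.

13248 km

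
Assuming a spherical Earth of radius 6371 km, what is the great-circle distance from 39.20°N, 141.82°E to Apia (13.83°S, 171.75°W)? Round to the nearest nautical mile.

Δλ = -171.75 − 141.82 = -313.57°; wrapped into (−180°, 180°]: 46.43°.
Δφ = -13.83 − 39.20 = -53.03°.
a = sin²(Δφ/2) + cos φ₁ · cos φ₂ · sin²(Δλ/2) = 0.316222.
c = 2·atan2(√a, √(1−a)) = 1.19442 rad → d = 6371·c ≈ 7609.62 km ≈ 4108.87 nmi.

4109 nmi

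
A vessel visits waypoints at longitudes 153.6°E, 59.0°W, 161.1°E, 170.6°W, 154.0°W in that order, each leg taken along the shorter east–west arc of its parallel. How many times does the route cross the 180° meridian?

Leg 1: +153.6° → -59.0°, shortest Δλ = 147.4° (east) — crosses 180°.
Leg 2: -59.0° → +161.1°, shortest Δλ = -139.9° (west) — crosses 180°.
Leg 3: +161.1° → -170.6°, shortest Δλ = 28.3° (east) — crosses 180°.
Leg 4: -170.6° → -154.0°, shortest Δλ = 16.6° (east) — does not cross 180°.
Total crossings: 3.

3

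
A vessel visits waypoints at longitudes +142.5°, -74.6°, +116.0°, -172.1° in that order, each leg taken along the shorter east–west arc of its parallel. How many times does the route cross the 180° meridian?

Leg 1: +142.5° → -74.6°, shortest Δλ = 142.9° (east) — crosses 180°.
Leg 2: -74.6° → +116.0°, shortest Δλ = -169.4° (west) — crosses 180°.
Leg 3: +116.0° → -172.1°, shortest Δλ = 71.9° (east) — crosses 180°.
Total crossings: 3.

3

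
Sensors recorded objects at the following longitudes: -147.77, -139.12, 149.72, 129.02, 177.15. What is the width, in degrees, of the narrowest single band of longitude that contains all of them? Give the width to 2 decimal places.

Sort the longitudes: -147.77°, -139.12°, +129.02°, +149.72°, +177.15°.
Eastward gaps between consecutive values (wrapping around): 8.65°, 268.14°, 20.70°, 27.43°, 35.08°.
Largest gap = 268.14° ⇒ minimal covering band is its complement: 360° − 268.14° = 91.86°.
Band runs from +129.02° eastward to -139.12°, crossing the antimeridian.

91.86°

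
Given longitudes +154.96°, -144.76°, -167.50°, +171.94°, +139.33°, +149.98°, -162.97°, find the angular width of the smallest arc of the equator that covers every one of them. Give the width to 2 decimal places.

Sort the longitudes: -167.50°, -162.97°, -144.76°, +139.33°, +149.98°, +154.96°, +171.94°.
Eastward gaps between consecutive values (wrapping around): 4.53°, 18.21°, 284.09°, 10.65°, 4.98°, 16.98°, 20.56°.
Largest gap = 284.09° ⇒ minimal covering band is its complement: 360° − 284.09° = 75.91°.
Band runs from +139.33° eastward to -144.76°, crossing the antimeridian.

75.91°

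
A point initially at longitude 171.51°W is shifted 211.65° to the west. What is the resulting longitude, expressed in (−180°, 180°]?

23.16°W

Start at -171.51°; shift −211.65° → -383.16°.
-383.16° lies outside (−180°, 180°]; add 360° → -23.16°.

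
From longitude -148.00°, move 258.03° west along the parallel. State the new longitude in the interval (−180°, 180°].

Start at -148.00°; shift −258.03° → -406.03°.
-406.03° lies outside (−180°, 180°]; add 360° → -46.03°.

-46.03°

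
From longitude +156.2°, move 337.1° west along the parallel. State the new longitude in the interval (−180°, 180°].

Start at +156.2°; shift −337.1° → -180.9°.
-180.9° lies outside (−180°, 180°]; add 360° → +179.1°.

+179.1°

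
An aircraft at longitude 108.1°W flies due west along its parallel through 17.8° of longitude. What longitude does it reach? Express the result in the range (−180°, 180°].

Start at -108.1°; shift −17.8° → -125.9°.
-125.9° already lies in (−180°, 180°].

125.9°W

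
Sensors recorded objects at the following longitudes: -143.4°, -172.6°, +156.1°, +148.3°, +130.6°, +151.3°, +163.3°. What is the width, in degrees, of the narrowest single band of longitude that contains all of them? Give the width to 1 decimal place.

86.0°

Sort the longitudes: -172.6°, -143.4°, +130.6°, +148.3°, +151.3°, +156.1°, +163.3°.
Eastward gaps between consecutive values (wrapping around): 29.2°, 274.0°, 17.7°, 3.0°, 4.8°, 7.2°, 24.1°.
Largest gap = 274.0° ⇒ minimal covering band is its complement: 360° − 274.0° = 86.0°.
Band runs from +130.6° eastward to -143.4°, crossing the antimeridian.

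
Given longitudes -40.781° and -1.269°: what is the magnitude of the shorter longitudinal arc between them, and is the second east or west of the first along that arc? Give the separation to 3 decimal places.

39.512° east

Raw difference: -1.269 − -40.781 = 39.512°.
Normalise into (−180°, 180°]: 39.512° stays 39.512°.
Positive ⇒ the second point lies to the east; separation 39.512°.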